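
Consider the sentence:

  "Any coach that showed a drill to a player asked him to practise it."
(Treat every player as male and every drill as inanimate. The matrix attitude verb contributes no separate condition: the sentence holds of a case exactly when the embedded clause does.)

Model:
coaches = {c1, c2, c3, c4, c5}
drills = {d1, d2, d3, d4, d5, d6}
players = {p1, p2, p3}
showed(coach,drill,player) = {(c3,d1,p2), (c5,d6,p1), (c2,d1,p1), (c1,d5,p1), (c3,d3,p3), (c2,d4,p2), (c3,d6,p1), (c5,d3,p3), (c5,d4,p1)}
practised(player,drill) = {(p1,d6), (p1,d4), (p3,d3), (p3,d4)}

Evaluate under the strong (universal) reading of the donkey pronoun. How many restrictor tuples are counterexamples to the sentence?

"him" takes "a player" as antecedent and "it" takes "a drill"; both are donkey pronouns co-varying with the restrictor.
Strong reading: for every (c,d,p) with showed(c,d,p), practised(p,d).
Restrictor triples: (c1,d5,p1)→practised(p1,d5) ✗  (c2,d1,p1)→practised(p1,d1) ✗  (c2,d4,p2)→practised(p2,d4) ✗  (c3,d1,p2)→practised(p2,d1) ✗  (c3,d3,p3)→practised(p3,d3) ✓  (c3,d6,p1)→practised(p1,d6) ✓  (c5,d3,p3)→practised(p3,d3) ✓  (c5,d4,p1)→practised(p1,d4) ✓  (c5,d6,p1)→practised(p1,d6) ✓
Counterexamples (restrictor triples failing the scope): 4.

4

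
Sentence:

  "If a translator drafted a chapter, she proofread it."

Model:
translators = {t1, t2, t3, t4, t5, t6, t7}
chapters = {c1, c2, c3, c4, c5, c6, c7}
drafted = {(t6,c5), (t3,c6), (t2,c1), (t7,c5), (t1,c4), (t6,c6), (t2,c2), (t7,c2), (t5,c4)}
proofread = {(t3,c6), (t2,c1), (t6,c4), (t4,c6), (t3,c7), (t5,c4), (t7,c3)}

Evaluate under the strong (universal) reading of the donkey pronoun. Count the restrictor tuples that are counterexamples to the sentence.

"it" takes "a chapter" as antecedent — a donkey pronoun bound across the clause boundary.
Strong reading: for every (t,c) with drafted(t,c), proofread(t,c).
Restrictor pairs: (t1,c4) ✗  (t2,c1) ✓  (t2,c2) ✗  (t3,c6) ✓  (t5,c4) ✓  (t6,c5) ✗  (t6,c6) ✗  (t7,c2) ✗  (t7,c5) ✗
Counterexamples (restrictor pairs failing the scope): 6.

6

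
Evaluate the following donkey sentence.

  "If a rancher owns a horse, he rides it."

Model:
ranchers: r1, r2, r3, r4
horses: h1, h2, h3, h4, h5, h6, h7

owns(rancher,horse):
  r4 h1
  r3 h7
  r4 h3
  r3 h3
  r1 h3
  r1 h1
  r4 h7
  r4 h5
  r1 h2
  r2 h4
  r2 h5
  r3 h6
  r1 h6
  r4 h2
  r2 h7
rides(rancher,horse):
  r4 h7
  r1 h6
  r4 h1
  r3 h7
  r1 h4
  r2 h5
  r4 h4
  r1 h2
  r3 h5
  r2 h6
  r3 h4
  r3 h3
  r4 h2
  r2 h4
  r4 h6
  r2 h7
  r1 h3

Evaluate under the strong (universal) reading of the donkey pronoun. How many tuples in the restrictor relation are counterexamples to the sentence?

"it" takes "a horse" as antecedent — a donkey pronoun bound across the clause boundary.
Strong reading: for every (r,h) with owns(r,h), rides(r,h).
Restrictor pairs: (r1,h1) ✗  (r1,h2) ✓  (r1,h3) ✓  (r1,h6) ✓  (r2,h4) ✓  (r2,h5) ✓  (r2,h7) ✓  (r3,h3) ✓  (r3,h6) ✗  (r3,h7) ✓  (r4,h1) ✓  (r4,h2) ✓  (r4,h3) ✗  (r4,h5) ✗  (r4,h7) ✓
Counterexamples (restrictor pairs failing the scope): 4.

4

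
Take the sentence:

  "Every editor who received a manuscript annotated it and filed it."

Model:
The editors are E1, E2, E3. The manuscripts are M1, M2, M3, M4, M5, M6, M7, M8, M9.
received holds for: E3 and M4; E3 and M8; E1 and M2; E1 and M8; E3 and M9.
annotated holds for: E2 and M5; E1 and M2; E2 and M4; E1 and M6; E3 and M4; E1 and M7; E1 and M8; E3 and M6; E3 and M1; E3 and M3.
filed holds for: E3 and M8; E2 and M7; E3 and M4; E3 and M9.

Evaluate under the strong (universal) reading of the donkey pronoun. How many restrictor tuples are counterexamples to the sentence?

"it" takes "a manuscript" as antecedent — a donkey pronoun bound across the clause boundary.
Strong reading: for every (e,m) with received(e,m), annotated(e,m) ∧ filed(e,m).
Restrictor pairs: (E1,M2) ✗  (E1,M8) ✗  (E3,M4) ✓  (E3,M8) ✗  (E3,M9) ✗
Counterexamples (restrictor pairs failing the scope): 4.

4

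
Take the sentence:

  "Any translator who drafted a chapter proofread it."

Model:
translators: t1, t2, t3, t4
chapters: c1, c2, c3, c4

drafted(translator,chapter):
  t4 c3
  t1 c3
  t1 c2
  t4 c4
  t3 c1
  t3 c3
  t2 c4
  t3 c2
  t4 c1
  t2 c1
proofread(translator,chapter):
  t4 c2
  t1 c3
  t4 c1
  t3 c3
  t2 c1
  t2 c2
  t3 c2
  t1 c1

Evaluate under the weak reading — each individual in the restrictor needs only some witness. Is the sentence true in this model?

"it" takes "a chapter" as antecedent — a donkey pronoun bound across the clause boundary.
Weak reading: every translator t with some drafted-chapter has at least one drafted-chapter c such that proofread(t,c).
Per translator: t1:✓  t2:✓  t3:✓  t4:✓
Every translator in the restrictor has a witness.

True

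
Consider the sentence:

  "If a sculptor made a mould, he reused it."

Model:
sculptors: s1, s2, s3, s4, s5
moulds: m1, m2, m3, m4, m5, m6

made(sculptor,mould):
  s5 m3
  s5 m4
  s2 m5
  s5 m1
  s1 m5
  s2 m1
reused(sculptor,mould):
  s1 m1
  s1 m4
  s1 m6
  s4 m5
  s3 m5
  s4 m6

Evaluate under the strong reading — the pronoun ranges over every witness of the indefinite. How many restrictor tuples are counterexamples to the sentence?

6

"it" takes "a mould" as antecedent — a donkey pronoun bound across the clause boundary.
Strong reading: for every (s,m) with made(s,m), reused(s,m).
Restrictor pairs: (s1,m5) ✗  (s2,m1) ✗  (s2,m5) ✗  (s5,m1) ✗  (s5,m3) ✗  (s5,m4) ✗
Counterexamples (restrictor pairs failing the scope): 6.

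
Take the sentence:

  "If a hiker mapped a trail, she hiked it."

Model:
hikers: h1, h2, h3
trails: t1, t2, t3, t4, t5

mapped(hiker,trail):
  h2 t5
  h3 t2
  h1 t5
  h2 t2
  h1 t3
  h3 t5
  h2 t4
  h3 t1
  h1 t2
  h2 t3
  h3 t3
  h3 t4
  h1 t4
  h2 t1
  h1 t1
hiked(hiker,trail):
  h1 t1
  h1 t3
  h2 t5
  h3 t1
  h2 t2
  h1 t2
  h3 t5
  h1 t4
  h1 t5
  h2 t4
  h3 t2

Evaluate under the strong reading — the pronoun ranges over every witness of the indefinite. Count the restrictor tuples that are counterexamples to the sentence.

4

"it" takes "a trail" as antecedent — a donkey pronoun bound across the clause boundary.
Strong reading: for every (h,t) with mapped(h,t), hiked(h,t).
Restrictor pairs: (h1,t1) ✓  (h1,t2) ✓  (h1,t3) ✓  (h1,t4) ✓  (h1,t5) ✓  (h2,t1) ✗  (h2,t2) ✓  (h2,t3) ✗  (h2,t4) ✓  (h2,t5) ✓  (h3,t1) ✓  (h3,t2) ✓  (h3,t3) ✗  (h3,t4) ✗  (h3,t5) ✓
Counterexamples (restrictor pairs failing the scope): 4.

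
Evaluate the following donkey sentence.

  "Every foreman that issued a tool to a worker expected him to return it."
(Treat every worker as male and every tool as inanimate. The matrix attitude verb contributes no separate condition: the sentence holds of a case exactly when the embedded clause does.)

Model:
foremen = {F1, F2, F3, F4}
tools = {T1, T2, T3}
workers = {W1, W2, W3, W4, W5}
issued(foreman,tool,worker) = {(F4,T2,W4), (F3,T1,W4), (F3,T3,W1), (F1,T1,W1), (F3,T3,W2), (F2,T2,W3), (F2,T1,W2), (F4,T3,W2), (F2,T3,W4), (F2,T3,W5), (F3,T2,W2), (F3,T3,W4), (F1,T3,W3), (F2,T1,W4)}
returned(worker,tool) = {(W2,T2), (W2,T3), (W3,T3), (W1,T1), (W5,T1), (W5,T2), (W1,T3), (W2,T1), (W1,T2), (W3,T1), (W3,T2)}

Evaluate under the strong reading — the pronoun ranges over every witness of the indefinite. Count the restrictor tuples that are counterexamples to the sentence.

"him" takes "a worker" as antecedent and "it" takes "a tool"; both are donkey pronouns co-varying with the restrictor.
Strong reading: for every (f,t,w) with issued(f,t,w), returned(w,t).
Restrictor triples: (F1,T1,W1)→returned(W1,T1) ✓  (F1,T3,W3)→returned(W3,T3) ✓  (F2,T1,W2)→returned(W2,T1) ✓  (F2,T1,W4)→returned(W4,T1) ✗  (F2,T2,W3)→returned(W3,T2) ✓  (F2,T3,W4)→returned(W4,T3) ✗  (F2,T3,W5)→returned(W5,T3) ✗  (F3,T1,W4)→returned(W4,T1) ✗  (F3,T2,W2)→returned(W2,T2) ✓  (F3,T3,W1)→returned(W1,T3) ✓  (F3,T3,W2)→returned(W2,T3) ✓  (F3,T3,W4)→returned(W4,T3) ✗  (F4,T2,W4)→returned(W4,T2) ✗  (F4,T3,W2)→returned(W2,T3) ✓
Counterexamples (restrictor triples failing the scope): 6.

6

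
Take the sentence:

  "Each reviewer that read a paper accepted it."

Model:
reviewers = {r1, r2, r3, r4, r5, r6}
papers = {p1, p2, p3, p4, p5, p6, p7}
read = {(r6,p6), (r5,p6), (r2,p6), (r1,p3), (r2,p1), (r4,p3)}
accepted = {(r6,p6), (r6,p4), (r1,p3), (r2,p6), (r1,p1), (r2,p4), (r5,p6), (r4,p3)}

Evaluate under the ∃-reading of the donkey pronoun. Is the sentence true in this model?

"it" takes "a paper" as antecedent — a donkey pronoun bound across the clause boundary.
Weak reading: every reviewer r with some read-paper has at least one read-paper p such that accepted(r,p).
Per reviewer: r1:✓  r2:✓  r4:✓  r5:✓  r6:✓
Every reviewer in the restrictor has a witness.

True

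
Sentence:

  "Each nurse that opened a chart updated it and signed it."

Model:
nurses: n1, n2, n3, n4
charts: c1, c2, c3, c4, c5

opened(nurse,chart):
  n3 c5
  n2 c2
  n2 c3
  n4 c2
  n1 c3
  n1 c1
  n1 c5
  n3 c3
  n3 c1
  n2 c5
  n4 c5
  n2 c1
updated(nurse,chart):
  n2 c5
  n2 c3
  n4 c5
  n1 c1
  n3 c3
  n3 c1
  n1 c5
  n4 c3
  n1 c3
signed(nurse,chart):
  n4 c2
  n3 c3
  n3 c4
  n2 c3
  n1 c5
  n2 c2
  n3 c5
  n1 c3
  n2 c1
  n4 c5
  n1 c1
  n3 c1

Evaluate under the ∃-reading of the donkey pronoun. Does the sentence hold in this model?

"it" takes "a chart" as antecedent — a donkey pronoun bound across the clause boundary.
Weak reading: every nurse n with some opened-chart has at least one opened-chart c such that updated(n,c) ∧ signed(n,c).
Per nurse: n1:✓  n2:✓  n3:✓  n4:✓
Every nurse in the restrictor has a witness.

True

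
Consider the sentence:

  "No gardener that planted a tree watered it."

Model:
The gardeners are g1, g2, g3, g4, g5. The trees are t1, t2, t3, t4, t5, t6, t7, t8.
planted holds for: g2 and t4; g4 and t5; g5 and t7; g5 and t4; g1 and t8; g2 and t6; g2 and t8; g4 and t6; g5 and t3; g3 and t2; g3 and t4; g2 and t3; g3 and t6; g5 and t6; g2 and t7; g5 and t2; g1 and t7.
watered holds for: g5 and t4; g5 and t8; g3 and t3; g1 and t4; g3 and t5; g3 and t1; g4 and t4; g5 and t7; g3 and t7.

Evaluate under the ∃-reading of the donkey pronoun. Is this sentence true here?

False

"it" takes "a tree" as antecedent — a donkey pronoun bound across the clause boundary.
Truth condition: for no (g,t) with planted(g,t) does watered(g,t) hold.
Restrictor pairs — does the scope hold? (g1,t7):fails  (g1,t8):fails  (g2,t3):fails  (g2,t4):fails  (g2,t6):fails  (g2,t7):fails  (g2,t8):fails  (g3,t2):fails  (g3,t4):fails  (g3,t6):fails  (g4,t5):fails  (g4,t6):fails  (g5,t2):fails  (g5,t3):fails  (g5,t4):holds  (g5,t6):fails  (g5,t7):holds
Scope holds for 2 pair(s), so the sentence is false.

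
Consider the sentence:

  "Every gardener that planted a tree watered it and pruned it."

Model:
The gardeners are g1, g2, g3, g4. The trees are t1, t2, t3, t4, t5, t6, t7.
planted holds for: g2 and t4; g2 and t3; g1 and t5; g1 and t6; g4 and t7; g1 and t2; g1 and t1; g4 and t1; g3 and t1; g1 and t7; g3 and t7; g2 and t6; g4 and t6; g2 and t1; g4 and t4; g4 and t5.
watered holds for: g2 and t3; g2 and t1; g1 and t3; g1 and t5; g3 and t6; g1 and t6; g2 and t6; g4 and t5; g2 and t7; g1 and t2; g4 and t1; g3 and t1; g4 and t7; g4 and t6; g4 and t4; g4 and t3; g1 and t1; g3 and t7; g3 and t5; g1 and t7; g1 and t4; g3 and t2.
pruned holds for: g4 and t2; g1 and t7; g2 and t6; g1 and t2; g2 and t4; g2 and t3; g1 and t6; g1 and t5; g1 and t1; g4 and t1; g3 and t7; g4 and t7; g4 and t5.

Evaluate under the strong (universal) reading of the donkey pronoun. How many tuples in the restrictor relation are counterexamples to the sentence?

"it" takes "a tree" as antecedent — a donkey pronoun bound across the clause boundary.
Strong reading: for every (g,t) with planted(g,t), watered(g,t) ∧ pruned(g,t).
Restrictor pairs: (g1,t1) ✓  (g1,t2) ✓  (g1,t5) ✓  (g1,t6) ✓  (g1,t7) ✓  (g2,t1) ✗  (g2,t3) ✓  (g2,t4) ✗  (g2,t6) ✓  (g3,t1) ✗  (g3,t7) ✓  (g4,t1) ✓  (g4,t4) ✗  (g4,t5) ✓  (g4,t6) ✗  (g4,t7) ✓
Counterexamples (restrictor pairs failing the scope): 5.

5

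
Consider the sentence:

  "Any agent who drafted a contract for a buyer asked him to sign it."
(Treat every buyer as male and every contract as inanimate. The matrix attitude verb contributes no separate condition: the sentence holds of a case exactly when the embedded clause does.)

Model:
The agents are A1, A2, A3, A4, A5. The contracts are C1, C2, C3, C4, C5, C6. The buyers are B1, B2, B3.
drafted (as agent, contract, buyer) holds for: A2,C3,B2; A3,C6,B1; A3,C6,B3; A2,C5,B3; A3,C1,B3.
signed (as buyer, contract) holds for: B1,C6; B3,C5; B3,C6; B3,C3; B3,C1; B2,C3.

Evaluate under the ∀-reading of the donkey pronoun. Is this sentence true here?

True

"him" takes "a buyer" as antecedent and "it" takes "a contract"; both are donkey pronouns co-varying with the restrictor.
Strong reading: for every (a,c,b) with drafted(a,c,b), signed(b,c).
Restrictor triples: (A2,C3,B2)→signed(B2,C3) ✓  (A2,C5,B3)→signed(B3,C5) ✓  (A3,C1,B3)→signed(B3,C1) ✓  (A3,C6,B1)→signed(B1,C6) ✓  (A3,C6,B3)→signed(B3,C6) ✓
Every restrictor triple satisfies the scope.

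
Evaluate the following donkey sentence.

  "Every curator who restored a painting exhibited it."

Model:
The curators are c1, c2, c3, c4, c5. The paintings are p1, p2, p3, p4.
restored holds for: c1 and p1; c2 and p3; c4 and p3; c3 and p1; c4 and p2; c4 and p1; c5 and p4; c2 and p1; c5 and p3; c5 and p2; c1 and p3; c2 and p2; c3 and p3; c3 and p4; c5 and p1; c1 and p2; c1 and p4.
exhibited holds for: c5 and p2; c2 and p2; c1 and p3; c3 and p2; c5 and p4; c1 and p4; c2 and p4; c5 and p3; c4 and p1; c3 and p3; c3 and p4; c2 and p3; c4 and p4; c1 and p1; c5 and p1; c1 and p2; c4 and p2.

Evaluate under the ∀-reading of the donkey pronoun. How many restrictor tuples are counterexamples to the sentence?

3

"it" takes "a painting" as antecedent — a donkey pronoun bound across the clause boundary.
Strong reading: for every (c,p) with restored(c,p), exhibited(c,p).
Restrictor pairs: (c1,p1) ✓  (c1,p2) ✓  (c1,p3) ✓  (c1,p4) ✓  (c2,p1) ✗  (c2,p2) ✓  (c2,p3) ✓  (c3,p1) ✗  (c3,p3) ✓  (c3,p4) ✓  (c4,p1) ✓  (c4,p2) ✓  (c4,p3) ✗  (c5,p1) ✓  (c5,p2) ✓  (c5,p3) ✓  (c5,p4) ✓
Counterexamples (restrictor pairs failing the scope): 3.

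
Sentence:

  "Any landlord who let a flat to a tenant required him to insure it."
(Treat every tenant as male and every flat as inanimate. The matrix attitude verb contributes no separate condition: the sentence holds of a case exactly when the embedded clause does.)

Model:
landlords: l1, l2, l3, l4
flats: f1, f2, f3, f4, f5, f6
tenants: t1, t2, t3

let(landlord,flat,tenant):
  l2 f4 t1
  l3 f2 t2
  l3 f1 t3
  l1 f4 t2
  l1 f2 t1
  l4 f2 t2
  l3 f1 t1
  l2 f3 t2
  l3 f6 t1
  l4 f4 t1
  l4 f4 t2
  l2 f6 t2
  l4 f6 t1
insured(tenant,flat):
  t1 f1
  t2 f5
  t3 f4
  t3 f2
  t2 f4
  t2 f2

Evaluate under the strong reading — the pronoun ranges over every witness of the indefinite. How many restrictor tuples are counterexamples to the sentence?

"him" takes "a tenant" as antecedent and "it" takes "a flat"; both are donkey pronouns co-varying with the restrictor.
Strong reading: for every (l,f,t) with let(l,f,t), insured(t,f).
Restrictor triples: (l1,f2,t1)→insured(t1,f2) ✗  (l1,f4,t2)→insured(t2,f4) ✓  (l2,f3,t2)→insured(t2,f3) ✗  (l2,f4,t1)→insured(t1,f4) ✗  (l2,f6,t2)→insured(t2,f6) ✗  (l3,f1,t1)→insured(t1,f1) ✓  (l3,f1,t3)→insured(t3,f1) ✗  (l3,f2,t2)→insured(t2,f2) ✓  (l3,f6,t1)→insured(t1,f6) ✗  (l4,f2,t2)→insured(t2,f2) ✓  (l4,f4,t1)→insured(t1,f4) ✗  (l4,f4,t2)→insured(t2,f4) ✓  (l4,f6,t1)→insured(t1,f6) ✗
Counterexamples (restrictor triples failing the scope): 8.

8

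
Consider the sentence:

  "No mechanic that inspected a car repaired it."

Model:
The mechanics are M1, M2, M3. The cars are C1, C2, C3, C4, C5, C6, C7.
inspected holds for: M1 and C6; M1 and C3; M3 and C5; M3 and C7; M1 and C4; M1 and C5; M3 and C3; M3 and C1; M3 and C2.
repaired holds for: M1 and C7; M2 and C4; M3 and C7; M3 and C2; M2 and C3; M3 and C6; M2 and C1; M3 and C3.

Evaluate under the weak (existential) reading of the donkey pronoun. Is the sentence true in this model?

False

"it" takes "a car" as antecedent — a donkey pronoun bound across the clause boundary.
Truth condition: for no (m,c) with inspected(m,c) does repaired(m,c) hold.
Restrictor pairs — does the scope hold? (M1,C3):fails  (M1,C4):fails  (M1,C5):fails  (M1,C6):fails  (M3,C1):fails  (M3,C2):holds  (M3,C3):holds  (M3,C5):fails  (M3,C7):holds
Scope holds for 3 pair(s), so the sentence is false.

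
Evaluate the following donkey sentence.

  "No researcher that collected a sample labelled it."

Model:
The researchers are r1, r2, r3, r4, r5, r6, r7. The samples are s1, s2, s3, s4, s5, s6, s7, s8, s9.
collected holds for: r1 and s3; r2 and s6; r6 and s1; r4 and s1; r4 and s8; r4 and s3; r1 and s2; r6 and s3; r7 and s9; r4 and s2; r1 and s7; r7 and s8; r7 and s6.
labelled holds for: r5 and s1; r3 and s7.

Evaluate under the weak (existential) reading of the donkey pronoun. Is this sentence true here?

True

"it" takes "a sample" as antecedent — a donkey pronoun bound across the clause boundary.
Truth condition: for no (r,s) with collected(r,s) does labelled(r,s) hold.
Restrictor pairs — does the scope hold? (r1,s2):fails  (r1,s3):fails  (r1,s7):fails  (r2,s6):fails  (r4,s1):fails  (r4,s2):fails  (r4,s3):fails  (r4,s8):fails  (r6,s1):fails  (r6,s3):fails  (r7,s6):fails  (r7,s8):fails  (r7,s9):fails
Scope holds for no restrictor pair, so the sentence is true.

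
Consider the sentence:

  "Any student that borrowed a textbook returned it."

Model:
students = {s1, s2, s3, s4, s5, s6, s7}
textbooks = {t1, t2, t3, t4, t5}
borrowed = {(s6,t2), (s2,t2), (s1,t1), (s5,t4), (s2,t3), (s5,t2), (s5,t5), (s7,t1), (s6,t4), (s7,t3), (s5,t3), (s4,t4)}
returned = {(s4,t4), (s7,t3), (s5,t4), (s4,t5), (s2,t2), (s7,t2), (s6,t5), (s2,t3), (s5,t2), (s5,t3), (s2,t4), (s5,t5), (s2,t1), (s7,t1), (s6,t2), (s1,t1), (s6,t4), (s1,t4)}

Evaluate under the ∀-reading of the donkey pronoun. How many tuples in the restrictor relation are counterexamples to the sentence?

0

"it" takes "a textbook" as antecedent — a donkey pronoun bound across the clause boundary.
Strong reading: for every (s,t) with borrowed(s,t), returned(s,t).
Restrictor pairs: (s1,t1) ✓  (s2,t2) ✓  (s2,t3) ✓  (s4,t4) ✓  (s5,t2) ✓  (s5,t3) ✓  (s5,t4) ✓  (s5,t5) ✓  (s6,t2) ✓  (s6,t4) ✓  (s7,t1) ✓  (s7,t3) ✓
Counterexamples (restrictor pairs failing the scope): 0.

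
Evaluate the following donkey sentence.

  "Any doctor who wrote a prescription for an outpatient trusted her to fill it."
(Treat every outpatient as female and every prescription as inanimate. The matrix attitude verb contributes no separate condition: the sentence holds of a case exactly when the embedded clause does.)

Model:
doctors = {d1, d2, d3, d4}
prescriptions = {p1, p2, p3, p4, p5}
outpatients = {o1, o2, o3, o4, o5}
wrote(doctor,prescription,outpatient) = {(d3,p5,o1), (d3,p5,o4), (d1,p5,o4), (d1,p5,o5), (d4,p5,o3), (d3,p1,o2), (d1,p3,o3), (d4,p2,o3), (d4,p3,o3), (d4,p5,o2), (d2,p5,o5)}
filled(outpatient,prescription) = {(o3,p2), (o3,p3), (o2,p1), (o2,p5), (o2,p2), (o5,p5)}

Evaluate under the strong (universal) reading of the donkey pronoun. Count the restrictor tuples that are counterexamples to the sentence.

4

"her" takes "an outpatient" as antecedent and "it" takes "a prescription"; both are donkey pronouns co-varying with the restrictor.
Strong reading: for every (d,p,o) with wrote(d,p,o), filled(o,p).
Restrictor triples: (d1,p3,o3)→filled(o3,p3) ✓  (d1,p5,o4)→filled(o4,p5) ✗  (d1,p5,o5)→filled(o5,p5) ✓  (d2,p5,o5)→filled(o5,p5) ✓  (d3,p1,o2)→filled(o2,p1) ✓  (d3,p5,o1)→filled(o1,p5) ✗  (d3,p5,o4)→filled(o4,p5) ✗  (d4,p2,o3)→filled(o3,p2) ✓  (d4,p3,o3)→filled(o3,p3) ✓  (d4,p5,o2)→filled(o2,p5) ✓  (d4,p5,o3)→filled(o3,p5) ✗
Counterexamples (restrictor triples failing the scope): 4.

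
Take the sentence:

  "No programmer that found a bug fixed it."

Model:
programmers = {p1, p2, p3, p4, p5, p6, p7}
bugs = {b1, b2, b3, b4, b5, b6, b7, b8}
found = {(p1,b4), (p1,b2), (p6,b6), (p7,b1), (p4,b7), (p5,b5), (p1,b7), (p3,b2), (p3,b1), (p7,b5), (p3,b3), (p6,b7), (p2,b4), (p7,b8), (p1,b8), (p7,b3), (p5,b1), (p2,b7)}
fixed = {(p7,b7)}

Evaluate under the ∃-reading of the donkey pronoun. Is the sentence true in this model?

True

"it" takes "a bug" as antecedent — a donkey pronoun bound across the clause boundary.
Truth condition: for no (p,b) with found(p,b) does fixed(p,b) hold.
Restrictor pairs — does the scope hold? (p1,b2):fails  (p1,b4):fails  (p1,b7):fails  (p1,b8):fails  (p2,b4):fails  (p2,b7):fails  (p3,b1):fails  (p3,b2):fails  (p3,b3):fails  (p4,b7):fails  (p5,b1):fails  (p5,b5):fails  (p6,b6):fails  (p6,b7):fails  (p7,b1):fails  (p7,b3):fails  (p7,b5):fails  (p7,b8):fails
Scope holds for no restrictor pair, so the sentence is true.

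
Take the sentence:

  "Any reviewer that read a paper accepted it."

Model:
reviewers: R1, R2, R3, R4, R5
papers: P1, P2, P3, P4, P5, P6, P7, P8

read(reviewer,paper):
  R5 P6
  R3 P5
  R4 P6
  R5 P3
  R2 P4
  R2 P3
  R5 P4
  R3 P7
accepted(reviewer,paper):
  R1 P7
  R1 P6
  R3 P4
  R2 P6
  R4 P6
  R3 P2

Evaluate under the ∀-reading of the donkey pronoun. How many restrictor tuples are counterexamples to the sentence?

7

"it" takes "a paper" as antecedent — a donkey pronoun bound across the clause boundary.
Strong reading: for every (r,p) with read(r,p), accepted(r,p).
Restrictor pairs: (R2,P3) ✗  (R2,P4) ✗  (R3,P5) ✗  (R3,P7) ✗  (R4,P6) ✓  (R5,P3) ✗  (R5,P4) ✗  (R5,P6) ✗
Counterexamples (restrictor pairs failing the scope): 7.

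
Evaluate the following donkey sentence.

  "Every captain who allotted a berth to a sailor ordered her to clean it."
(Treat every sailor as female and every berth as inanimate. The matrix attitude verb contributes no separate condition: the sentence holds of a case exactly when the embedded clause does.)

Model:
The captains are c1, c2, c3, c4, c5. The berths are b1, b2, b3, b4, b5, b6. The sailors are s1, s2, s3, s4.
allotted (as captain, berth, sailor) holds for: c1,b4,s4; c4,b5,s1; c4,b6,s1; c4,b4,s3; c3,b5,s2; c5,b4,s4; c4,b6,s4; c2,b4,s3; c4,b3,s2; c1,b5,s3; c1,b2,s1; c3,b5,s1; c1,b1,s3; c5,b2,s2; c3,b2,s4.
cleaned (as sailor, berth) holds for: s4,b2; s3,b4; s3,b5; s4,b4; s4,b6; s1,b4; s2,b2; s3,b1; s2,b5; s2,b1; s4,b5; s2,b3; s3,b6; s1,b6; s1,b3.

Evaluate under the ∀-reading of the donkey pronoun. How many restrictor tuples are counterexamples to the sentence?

3

"her" takes "a sailor" as antecedent and "it" takes "a berth"; both are donkey pronouns co-varying with the restrictor.
Strong reading: for every (c,b,s) with allotted(c,b,s), cleaned(s,b).
Restrictor triples: (c1,b1,s3)→cleaned(s3,b1) ✓  (c1,b2,s1)→cleaned(s1,b2) ✗  (c1,b4,s4)→cleaned(s4,b4) ✓  (c1,b5,s3)→cleaned(s3,b5) ✓  (c2,b4,s3)→cleaned(s3,b4) ✓  (c3,b2,s4)→cleaned(s4,b2) ✓  (c3,b5,s1)→cleaned(s1,b5) ✗  (c3,b5,s2)→cleaned(s2,b5) ✓  (c4,b3,s2)→cleaned(s2,b3) ✓  (c4,b4,s3)→cleaned(s3,b4) ✓  (c4,b5,s1)→cleaned(s1,b5) ✗  (c4,b6,s1)→cleaned(s1,b6) ✓  (c4,b6,s4)→cleaned(s4,b6) ✓  (c5,b2,s2)→cleaned(s2,b2) ✓  (c5,b4,s4)→cleaned(s4,b4) ✓
Counterexamples (restrictor triples failing the scope): 3.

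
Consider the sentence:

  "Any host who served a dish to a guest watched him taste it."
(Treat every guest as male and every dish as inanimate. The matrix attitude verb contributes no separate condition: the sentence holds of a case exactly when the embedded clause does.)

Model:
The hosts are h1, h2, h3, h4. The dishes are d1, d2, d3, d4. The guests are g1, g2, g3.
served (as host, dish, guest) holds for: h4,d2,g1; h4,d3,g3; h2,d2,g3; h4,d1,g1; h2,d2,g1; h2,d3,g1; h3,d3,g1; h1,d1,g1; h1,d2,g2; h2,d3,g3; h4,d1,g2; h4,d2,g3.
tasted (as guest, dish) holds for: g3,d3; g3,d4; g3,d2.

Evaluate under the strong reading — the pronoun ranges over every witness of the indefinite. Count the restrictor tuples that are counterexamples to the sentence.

8

"him" takes "a guest" as antecedent and "it" takes "a dish"; both are donkey pronouns co-varying with the restrictor.
Strong reading: for every (h,d,g) with served(h,d,g), tasted(g,d).
Restrictor triples: (h1,d1,g1)→tasted(g1,d1) ✗  (h1,d2,g2)→tasted(g2,d2) ✗  (h2,d2,g1)→tasted(g1,d2) ✗  (h2,d2,g3)→tasted(g3,d2) ✓  (h2,d3,g1)→tasted(g1,d3) ✗  (h2,d3,g3)→tasted(g3,d3) ✓  (h3,d3,g1)→tasted(g1,d3) ✗  (h4,d1,g1)→tasted(g1,d1) ✗  (h4,d1,g2)→tasted(g2,d1) ✗  (h4,d2,g1)→tasted(g1,d2) ✗  (h4,d2,g3)→tasted(g3,d2) ✓  (h4,d3,g3)→tasted(g3,d3) ✓
Counterexamples (restrictor triples failing the scope): 8.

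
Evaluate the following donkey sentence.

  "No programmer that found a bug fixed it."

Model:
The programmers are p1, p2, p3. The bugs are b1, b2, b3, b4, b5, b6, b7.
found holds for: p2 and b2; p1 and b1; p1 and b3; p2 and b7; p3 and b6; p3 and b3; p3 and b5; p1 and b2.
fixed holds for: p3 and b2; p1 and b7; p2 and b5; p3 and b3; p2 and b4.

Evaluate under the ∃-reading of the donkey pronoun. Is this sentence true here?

"it" takes "a bug" as antecedent — a donkey pronoun bound across the clause boundary.
Truth condition: for no (p,b) with found(p,b) does fixed(p,b) hold.
Restrictor pairs — does the scope hold? (p1,b1):fails  (p1,b2):fails  (p1,b3):fails  (p2,b2):fails  (p2,b7):fails  (p3,b3):holds  (p3,b5):fails  (p3,b6):fails
Scope holds for 1 pair(s), so the sentence is false.

False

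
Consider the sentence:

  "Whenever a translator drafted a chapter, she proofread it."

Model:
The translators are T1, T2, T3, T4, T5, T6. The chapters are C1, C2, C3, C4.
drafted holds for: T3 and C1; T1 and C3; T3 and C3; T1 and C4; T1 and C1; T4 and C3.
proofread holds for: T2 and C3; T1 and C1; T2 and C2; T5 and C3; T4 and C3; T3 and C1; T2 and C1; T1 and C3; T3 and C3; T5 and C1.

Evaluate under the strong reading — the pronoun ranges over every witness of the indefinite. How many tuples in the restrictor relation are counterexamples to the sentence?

"it" takes "a chapter" as antecedent — a donkey pronoun bound across the clause boundary.
Strong reading: for every (t,c) with drafted(t,c), proofread(t,c).
Restrictor pairs: (T1,C1) ✓  (T1,C3) ✓  (T1,C4) ✗  (T3,C1) ✓  (T3,C3) ✓  (T4,C3) ✓
Counterexamples (restrictor pairs failing the scope): 1.

1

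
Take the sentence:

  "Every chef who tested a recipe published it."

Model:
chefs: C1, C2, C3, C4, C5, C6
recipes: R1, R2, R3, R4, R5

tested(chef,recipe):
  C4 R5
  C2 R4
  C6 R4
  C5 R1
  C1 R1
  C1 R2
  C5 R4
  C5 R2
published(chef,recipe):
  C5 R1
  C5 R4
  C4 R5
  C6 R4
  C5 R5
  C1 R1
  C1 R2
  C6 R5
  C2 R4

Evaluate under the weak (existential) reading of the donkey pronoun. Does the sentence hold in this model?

True

"it" takes "a recipe" as antecedent — a donkey pronoun bound across the clause boundary.
Weak reading: every chef c with some tested-recipe has at least one tested-recipe r such that published(c,r).
Per chef: C1:✓  C2:✓  C4:✓  C5:✓  C6:✓
Every chef in the restrictor has a witness.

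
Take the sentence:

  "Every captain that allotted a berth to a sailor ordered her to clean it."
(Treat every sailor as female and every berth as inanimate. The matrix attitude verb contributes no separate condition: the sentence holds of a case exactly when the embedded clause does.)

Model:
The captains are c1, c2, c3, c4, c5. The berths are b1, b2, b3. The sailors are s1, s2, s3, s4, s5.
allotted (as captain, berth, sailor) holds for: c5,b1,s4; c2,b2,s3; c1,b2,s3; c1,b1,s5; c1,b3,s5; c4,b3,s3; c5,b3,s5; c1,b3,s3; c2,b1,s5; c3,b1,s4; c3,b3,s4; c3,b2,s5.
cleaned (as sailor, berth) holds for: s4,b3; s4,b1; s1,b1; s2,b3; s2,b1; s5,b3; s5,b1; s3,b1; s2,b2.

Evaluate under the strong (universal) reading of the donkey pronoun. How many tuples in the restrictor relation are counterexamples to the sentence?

5

"her" takes "a sailor" as antecedent and "it" takes "a berth"; both are donkey pronouns co-varying with the restrictor.
Strong reading: for every (c,b,s) with allotted(c,b,s), cleaned(s,b).
Restrictor triples: (c1,b1,s5)→cleaned(s5,b1) ✓  (c1,b2,s3)→cleaned(s3,b2) ✗  (c1,b3,s3)→cleaned(s3,b3) ✗  (c1,b3,s5)→cleaned(s5,b3) ✓  (c2,b1,s5)→cleaned(s5,b1) ✓  (c2,b2,s3)→cleaned(s3,b2) ✗  (c3,b1,s4)→cleaned(s4,b1) ✓  (c3,b2,s5)→cleaned(s5,b2) ✗  (c3,b3,s4)→cleaned(s4,b3) ✓  (c4,b3,s3)→cleaned(s3,b3) ✗  (c5,b1,s4)→cleaned(s4,b1) ✓  (c5,b3,s5)→cleaned(s5,b3) ✓
Counterexamples (restrictor triples failing the scope): 5.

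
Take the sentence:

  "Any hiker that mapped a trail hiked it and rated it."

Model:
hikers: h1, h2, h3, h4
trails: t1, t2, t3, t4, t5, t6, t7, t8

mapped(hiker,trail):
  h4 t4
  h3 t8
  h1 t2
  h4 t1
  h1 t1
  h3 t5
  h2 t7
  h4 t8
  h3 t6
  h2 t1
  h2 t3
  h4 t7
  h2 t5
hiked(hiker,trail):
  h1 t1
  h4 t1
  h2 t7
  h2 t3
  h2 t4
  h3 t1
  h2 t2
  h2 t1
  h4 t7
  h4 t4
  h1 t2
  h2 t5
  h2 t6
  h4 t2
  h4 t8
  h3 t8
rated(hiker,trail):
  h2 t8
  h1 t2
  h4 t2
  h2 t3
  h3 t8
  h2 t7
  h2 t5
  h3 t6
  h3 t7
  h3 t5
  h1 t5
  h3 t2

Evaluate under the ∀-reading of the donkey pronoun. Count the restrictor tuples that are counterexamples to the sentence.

8

"it" takes "a trail" as antecedent — a donkey pronoun bound across the clause boundary.
Strong reading: for every (h,t) with mapped(h,t), hiked(h,t) ∧ rated(h,t).
Restrictor pairs: (h1,t1) ✗  (h1,t2) ✓  (h2,t1) ✗  (h2,t3) ✓  (h2,t5) ✓  (h2,t7) ✓  (h3,t5) ✗  (h3,t6) ✗  (h3,t8) ✓  (h4,t1) ✗  (h4,t4) ✗  (h4,t7) ✗  (h4,t8) ✗
Counterexamples (restrictor pairs failing the scope): 8.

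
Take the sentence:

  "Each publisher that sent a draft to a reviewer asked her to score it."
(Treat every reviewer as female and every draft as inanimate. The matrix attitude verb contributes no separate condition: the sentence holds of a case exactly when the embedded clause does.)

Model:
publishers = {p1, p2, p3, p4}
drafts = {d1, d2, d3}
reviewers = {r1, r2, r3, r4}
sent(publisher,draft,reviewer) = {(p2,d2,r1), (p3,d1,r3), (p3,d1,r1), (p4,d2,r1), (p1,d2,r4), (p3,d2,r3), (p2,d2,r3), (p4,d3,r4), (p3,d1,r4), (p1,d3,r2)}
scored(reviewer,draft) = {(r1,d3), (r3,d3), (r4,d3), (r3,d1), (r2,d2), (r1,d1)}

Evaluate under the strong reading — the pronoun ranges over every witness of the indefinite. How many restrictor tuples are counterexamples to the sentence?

7

"her" takes "a reviewer" as antecedent and "it" takes "a draft"; both are donkey pronouns co-varying with the restrictor.
Strong reading: for every (p,d,r) with sent(p,d,r), scored(r,d).
Restrictor triples: (p1,d2,r4)→scored(r4,d2) ✗  (p1,d3,r2)→scored(r2,d3) ✗  (p2,d2,r1)→scored(r1,d2) ✗  (p2,d2,r3)→scored(r3,d2) ✗  (p3,d1,r1)→scored(r1,d1) ✓  (p3,d1,r3)→scored(r3,d1) ✓  (p3,d1,r4)→scored(r4,d1) ✗  (p3,d2,r3)→scored(r3,d2) ✗  (p4,d2,r1)→scored(r1,d2) ✗  (p4,d3,r4)→scored(r4,d3) ✓
Counterexamples (restrictor triples failing the scope): 7.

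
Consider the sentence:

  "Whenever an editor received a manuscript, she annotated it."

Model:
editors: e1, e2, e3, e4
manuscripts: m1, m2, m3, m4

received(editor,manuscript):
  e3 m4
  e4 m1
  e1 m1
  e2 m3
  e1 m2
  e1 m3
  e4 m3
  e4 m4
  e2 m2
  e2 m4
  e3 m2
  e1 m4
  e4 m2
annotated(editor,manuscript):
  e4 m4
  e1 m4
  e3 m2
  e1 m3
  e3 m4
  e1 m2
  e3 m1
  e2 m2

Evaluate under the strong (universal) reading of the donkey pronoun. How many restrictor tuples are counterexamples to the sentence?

"it" takes "a manuscript" as antecedent — a donkey pronoun bound across the clause boundary.
Strong reading: for every (e,m) with received(e,m), annotated(e,m).
Restrictor pairs: (e1,m1) ✗  (e1,m2) ✓  (e1,m3) ✓  (e1,m4) ✓  (e2,m2) ✓  (e2,m3) ✗  (e2,m4) ✗  (e3,m2) ✓  (e3,m4) ✓  (e4,m1) ✗  (e4,m2) ✗  (e4,m3) ✗  (e4,m4) ✓
Counterexamples (restrictor pairs failing the scope): 6.

6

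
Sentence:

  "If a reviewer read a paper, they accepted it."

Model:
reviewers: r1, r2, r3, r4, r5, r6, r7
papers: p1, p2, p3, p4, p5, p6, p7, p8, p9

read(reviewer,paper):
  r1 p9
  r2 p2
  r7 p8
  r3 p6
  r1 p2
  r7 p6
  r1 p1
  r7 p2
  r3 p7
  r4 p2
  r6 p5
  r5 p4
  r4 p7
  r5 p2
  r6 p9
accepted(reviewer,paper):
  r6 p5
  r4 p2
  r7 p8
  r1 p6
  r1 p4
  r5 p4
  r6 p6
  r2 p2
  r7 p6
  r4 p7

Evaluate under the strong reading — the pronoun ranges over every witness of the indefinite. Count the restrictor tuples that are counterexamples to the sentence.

8

"it" takes "a paper" as antecedent — a donkey pronoun bound across the clause boundary.
Strong reading: for every (r,p) with read(r,p), accepted(r,p).
Restrictor pairs: (r1,p1) ✗  (r1,p2) ✗  (r1,p9) ✗  (r2,p2) ✓  (r3,p6) ✗  (r3,p7) ✗  (r4,p2) ✓  (r4,p7) ✓  (r5,p2) ✗  (r5,p4) ✓  (r6,p5) ✓  (r6,p9) ✗  (r7,p2) ✗  (r7,p6) ✓  (r7,p8) ✓
Counterexamples (restrictor pairs failing the scope): 8.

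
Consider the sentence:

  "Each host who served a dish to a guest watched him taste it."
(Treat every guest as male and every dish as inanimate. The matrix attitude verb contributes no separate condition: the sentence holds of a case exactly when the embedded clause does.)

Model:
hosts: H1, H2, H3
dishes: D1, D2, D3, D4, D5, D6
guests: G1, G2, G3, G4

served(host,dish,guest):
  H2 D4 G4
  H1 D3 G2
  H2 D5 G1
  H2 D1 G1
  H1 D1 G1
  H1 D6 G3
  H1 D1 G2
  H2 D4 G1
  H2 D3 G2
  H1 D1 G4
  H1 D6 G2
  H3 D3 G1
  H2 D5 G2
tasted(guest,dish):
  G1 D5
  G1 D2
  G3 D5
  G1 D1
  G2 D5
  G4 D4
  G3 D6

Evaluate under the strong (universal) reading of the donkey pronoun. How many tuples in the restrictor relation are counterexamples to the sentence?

7

"him" takes "a guest" as antecedent and "it" takes "a dish"; both are donkey pronouns co-varying with the restrictor.
Strong reading: for every (h,d,g) with served(h,d,g), tasted(g,d).
Restrictor triples: (H1,D1,G1)→tasted(G1,D1) ✓  (H1,D1,G2)→tasted(G2,D1) ✗  (H1,D1,G4)→tasted(G4,D1) ✗  (H1,D3,G2)→tasted(G2,D3) ✗  (H1,D6,G2)→tasted(G2,D6) ✗  (H1,D6,G3)→tasted(G3,D6) ✓  (H2,D1,G1)→tasted(G1,D1) ✓  (H2,D3,G2)→tasted(G2,D3) ✗  (H2,D4,G1)→tasted(G1,D4) ✗  (H2,D4,G4)→tasted(G4,D4) ✓  (H2,D5,G1)→tasted(G1,D5) ✓  (H2,D5,G2)→tasted(G2,D5) ✓  (H3,D3,G1)→tasted(G1,D3) ✗
Counterexamples (restrictor triples failing the scope): 7.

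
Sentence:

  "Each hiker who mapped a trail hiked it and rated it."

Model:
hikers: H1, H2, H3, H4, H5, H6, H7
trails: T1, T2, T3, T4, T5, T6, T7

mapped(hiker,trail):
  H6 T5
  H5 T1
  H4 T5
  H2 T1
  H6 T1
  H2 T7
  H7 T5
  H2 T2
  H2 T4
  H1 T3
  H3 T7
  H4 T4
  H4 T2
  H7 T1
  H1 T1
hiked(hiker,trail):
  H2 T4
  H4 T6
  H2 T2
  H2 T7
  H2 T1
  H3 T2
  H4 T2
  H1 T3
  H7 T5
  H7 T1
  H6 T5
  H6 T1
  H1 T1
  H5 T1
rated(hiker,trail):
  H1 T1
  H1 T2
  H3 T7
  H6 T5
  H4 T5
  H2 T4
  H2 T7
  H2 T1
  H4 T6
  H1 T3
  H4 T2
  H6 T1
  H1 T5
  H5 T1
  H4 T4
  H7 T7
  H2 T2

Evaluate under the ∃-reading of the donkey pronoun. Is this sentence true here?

False

"it" takes "a trail" as antecedent — a donkey pronoun bound across the clause boundary.
Weak reading: every hiker h with some mapped-trail has at least one mapped-trail t such that hiked(h,t) ∧ rated(h,t).
Per hiker: H1:✓  H2:✓  H3:✗  H4:✓  H5:✓  H6:✓  H7:✗
H3 has no witness among its mapped-trails.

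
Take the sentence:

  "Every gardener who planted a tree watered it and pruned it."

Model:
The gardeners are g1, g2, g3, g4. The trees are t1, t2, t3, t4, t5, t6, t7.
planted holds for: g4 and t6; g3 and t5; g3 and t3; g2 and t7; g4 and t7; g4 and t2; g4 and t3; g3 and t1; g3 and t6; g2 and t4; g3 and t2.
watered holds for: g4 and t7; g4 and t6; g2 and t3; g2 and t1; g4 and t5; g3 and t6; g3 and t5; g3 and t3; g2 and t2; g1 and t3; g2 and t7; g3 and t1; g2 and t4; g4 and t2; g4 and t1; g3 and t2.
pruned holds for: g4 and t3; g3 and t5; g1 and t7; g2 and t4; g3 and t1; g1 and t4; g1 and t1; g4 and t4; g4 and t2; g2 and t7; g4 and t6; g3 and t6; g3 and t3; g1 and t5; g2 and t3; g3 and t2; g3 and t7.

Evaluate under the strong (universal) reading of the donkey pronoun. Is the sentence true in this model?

"it" takes "a tree" as antecedent — a donkey pronoun bound across the clause boundary.
Strong reading: for every (g,t) with planted(g,t), watered(g,t) ∧ pruned(g,t).
Restrictor pairs: (g2,t4) ✓  (g2,t7) ✓  (g3,t1) ✓  (g3,t2) ✓  (g3,t3) ✓  (g3,t5) ✓  (g3,t6) ✓  (g4,t2) ✓  (g4,t3) ✗  (g4,t6) ✓  (g4,t7) ✗
Counterexample: (g4,t3) is in planted but fails the scope.

False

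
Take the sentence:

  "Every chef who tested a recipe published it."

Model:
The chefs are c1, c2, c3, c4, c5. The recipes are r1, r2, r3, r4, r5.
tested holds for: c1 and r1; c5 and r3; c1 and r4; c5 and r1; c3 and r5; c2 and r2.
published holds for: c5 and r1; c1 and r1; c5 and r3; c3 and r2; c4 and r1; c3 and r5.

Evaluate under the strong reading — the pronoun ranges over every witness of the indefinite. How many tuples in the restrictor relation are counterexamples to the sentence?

"it" takes "a recipe" as antecedent — a donkey pronoun bound across the clause boundary.
Strong reading: for every (c,r) with tested(c,r), published(c,r).
Restrictor pairs: (c1,r1) ✓  (c1,r4) ✗  (c2,r2) ✗  (c3,r5) ✓  (c5,r1) ✓  (c5,r3) ✓
Counterexamples (restrictor pairs failing the scope): 2.

2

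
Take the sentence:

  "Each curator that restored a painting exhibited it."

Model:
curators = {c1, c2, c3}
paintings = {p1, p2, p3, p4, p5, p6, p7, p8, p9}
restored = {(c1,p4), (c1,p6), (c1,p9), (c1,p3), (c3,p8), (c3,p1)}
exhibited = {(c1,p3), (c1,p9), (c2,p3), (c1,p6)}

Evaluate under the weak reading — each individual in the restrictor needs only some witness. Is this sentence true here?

False

"it" takes "a painting" as antecedent — a donkey pronoun bound across the clause boundary.
Weak reading: every curator c with some restored-painting has at least one restored-painting p such that exhibited(c,p).
Per curator: c1:✓  c3:✗
c3 has no witness among its restored-paintings.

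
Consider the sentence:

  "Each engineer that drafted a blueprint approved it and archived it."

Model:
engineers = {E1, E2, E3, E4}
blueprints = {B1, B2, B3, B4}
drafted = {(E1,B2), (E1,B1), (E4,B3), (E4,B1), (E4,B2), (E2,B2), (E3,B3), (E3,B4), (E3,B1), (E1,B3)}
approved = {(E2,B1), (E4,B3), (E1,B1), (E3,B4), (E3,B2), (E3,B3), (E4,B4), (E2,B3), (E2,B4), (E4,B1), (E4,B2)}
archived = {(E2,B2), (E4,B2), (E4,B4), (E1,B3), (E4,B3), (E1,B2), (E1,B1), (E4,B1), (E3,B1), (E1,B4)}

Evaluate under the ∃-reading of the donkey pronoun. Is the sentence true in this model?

"it" takes "a blueprint" as antecedent — a donkey pronoun bound across the clause boundary.
Weak reading: every engineer e with some drafted-blueprint has at least one drafted-blueprint b such that approved(e,b) ∧ archived(e,b).
Per engineer: E1:✓  E2:✗  E3:✗  E4:✓
E2 has no witness among its drafted-blueprints.

False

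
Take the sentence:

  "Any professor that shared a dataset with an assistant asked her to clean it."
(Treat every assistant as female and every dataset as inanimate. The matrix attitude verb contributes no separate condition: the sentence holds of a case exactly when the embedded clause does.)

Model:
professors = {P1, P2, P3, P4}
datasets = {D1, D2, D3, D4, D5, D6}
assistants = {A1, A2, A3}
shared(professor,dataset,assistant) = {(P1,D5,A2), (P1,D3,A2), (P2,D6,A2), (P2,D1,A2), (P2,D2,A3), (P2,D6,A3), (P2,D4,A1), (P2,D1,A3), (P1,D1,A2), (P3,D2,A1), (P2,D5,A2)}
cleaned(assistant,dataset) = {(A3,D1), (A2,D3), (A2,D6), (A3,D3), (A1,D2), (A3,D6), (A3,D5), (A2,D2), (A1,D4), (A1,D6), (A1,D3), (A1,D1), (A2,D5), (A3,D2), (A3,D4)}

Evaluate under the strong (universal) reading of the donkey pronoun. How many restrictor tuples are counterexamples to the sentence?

2

"her" takes "an assistant" as antecedent and "it" takes "a dataset"; both are donkey pronouns co-varying with the restrictor.
Strong reading: for every (p,d,a) with shared(p,d,a), cleaned(a,d).
Restrictor triples: (P1,D1,A2)→cleaned(A2,D1) ✗  (P1,D3,A2)→cleaned(A2,D3) ✓  (P1,D5,A2)→cleaned(A2,D5) ✓  (P2,D1,A2)→cleaned(A2,D1) ✗  (P2,D1,A3)→cleaned(A3,D1) ✓  (P2,D2,A3)→cleaned(A3,D2) ✓  (P2,D4,A1)→cleaned(A1,D4) ✓  (P2,D5,A2)→cleaned(A2,D5) ✓  (P2,D6,A2)→cleaned(A2,D6) ✓  (P2,D6,A3)→cleaned(A3,D6) ✓  (P3,D2,A1)→cleaned(A1,D2) ✓
Counterexamples (restrictor triples failing the scope): 2.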